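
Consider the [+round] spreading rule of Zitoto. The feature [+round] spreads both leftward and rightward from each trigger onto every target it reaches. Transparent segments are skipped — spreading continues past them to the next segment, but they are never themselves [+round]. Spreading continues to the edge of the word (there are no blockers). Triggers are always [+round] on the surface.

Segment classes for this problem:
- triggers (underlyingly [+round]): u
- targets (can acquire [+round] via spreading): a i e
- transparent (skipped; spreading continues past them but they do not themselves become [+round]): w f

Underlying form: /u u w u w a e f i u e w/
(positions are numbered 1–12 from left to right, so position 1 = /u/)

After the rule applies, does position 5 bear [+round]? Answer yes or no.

From /u/ at 1 rightward: 2 /u/ is itself a trigger — this domain ends here.
From /u/ at 1 leftward: word edge.
From /u/ at 2 rightward: 3 /w/ transparent; 4 /u/ is itself a trigger — this domain ends here.
From /u/ at 2 leftward: 1 /u/ is itself a trigger — this domain ends here.
From /u/ at 4 rightward: 5 /w/ transparent; 6 /a/ → [+round]; 7 /e/ → [+round]; 8 /f/ transparent; 9 /i/ → [+round]; 10 /u/ is itself a trigger — this domain ends here.
From /u/ at 4 leftward: 3 /w/ transparent; 2 /u/ is itself a trigger — this domain ends here.
From /u/ at 10 rightward: 11 /e/ → [+round]; 12 /w/ transparent; word edge.
From /u/ at 10 leftward: 9 /i/ → [+round]; 8 /f/ transparent; 7 /e/ → [+round]; 6 /a/ → [+round]; 5 /w/ transparent; 4 /u/ is itself a trigger — this domain ends here.
[+round] positions on the surface: 1 2 4 6 7 9 10 11.

no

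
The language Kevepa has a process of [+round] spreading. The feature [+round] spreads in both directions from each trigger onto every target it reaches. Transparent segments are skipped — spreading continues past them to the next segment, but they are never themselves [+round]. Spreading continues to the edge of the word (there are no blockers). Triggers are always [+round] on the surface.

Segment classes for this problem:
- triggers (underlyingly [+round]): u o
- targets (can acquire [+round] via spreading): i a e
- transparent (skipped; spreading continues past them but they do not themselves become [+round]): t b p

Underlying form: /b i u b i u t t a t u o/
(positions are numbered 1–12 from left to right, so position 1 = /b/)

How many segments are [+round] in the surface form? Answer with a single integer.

From /u/ at 3 rightward: 4 /b/ transparent; 5 /i/ → [+round]; 6 /u/ is itself a trigger — this domain ends here.
From /u/ at 3 leftward: 2 /i/ → [+round]; 1 /b/ transparent; word edge.
From /u/ at 6 rightward: 7 /t/ transparent; 8 /t/ transparent; 9 /a/ → [+round]; 10 /t/ transparent; 11 /u/ is itself a trigger — this domain ends here.
From /u/ at 6 leftward: 5 /i/ → [+round]; 4 /b/ transparent; 3 /u/ is itself a trigger — this domain ends here.
From /u/ at 11 rightward: 12 /o/ is itself a trigger — this domain ends here.
From /u/ at 11 leftward: 10 /t/ transparent; 9 /a/ → [+round]; 8 /t/ transparent; 7 /t/ transparent; 6 /u/ is itself a trigger — this domain ends here.
From /o/ at 12 rightward: word edge.
From /o/ at 12 leftward: 11 /u/ is itself a trigger — this domain ends here.
[+round] positions on the surface: 2 3 5 6 9 11 12.

7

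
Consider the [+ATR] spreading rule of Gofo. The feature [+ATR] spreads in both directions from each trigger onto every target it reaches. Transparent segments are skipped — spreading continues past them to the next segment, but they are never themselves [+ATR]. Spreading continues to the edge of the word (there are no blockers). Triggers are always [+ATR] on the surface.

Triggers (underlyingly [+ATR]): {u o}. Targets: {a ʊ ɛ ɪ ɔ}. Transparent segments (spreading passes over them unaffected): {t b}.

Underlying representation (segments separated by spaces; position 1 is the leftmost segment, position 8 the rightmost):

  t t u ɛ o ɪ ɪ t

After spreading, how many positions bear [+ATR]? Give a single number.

5

From /u/ at 3 rightward: 4 /ɛ/ → [+ATR]; 5 /o/ is itself a trigger — this domain ends here.
From /u/ at 3 leftward: 2 /t/ transparent; 1 /t/ transparent; word edge.
From /o/ at 5 rightward: 6 /ɪ/ → [+ATR]; 7 /ɪ/ → [+ATR]; 8 /t/ transparent; word edge.
From /o/ at 5 leftward: 4 /ɛ/ → [+ATR]; 3 /u/ is itself a trigger — this domain ends here.
[+ATR] positions on the surface: 3 4 5 6 7.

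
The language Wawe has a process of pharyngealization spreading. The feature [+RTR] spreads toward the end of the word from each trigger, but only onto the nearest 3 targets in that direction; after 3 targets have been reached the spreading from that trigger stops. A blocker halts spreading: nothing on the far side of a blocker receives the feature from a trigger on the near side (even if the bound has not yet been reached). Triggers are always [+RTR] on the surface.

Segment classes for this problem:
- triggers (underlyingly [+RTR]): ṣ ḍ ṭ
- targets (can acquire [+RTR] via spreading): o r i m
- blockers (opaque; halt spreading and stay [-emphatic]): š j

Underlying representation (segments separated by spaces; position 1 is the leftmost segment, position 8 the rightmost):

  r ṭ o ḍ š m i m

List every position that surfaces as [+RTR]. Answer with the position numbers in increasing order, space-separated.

2 3 4

From /ṭ/ at 2 rightward: 3 /o/ → [+RTR]; 4 /ḍ/ is itself a trigger — this domain ends here.
From /ḍ/ at 4 rightward: 5 /š/ blocks.
Targets with no active source: positions 1 6 7 8 stay [-emphatic].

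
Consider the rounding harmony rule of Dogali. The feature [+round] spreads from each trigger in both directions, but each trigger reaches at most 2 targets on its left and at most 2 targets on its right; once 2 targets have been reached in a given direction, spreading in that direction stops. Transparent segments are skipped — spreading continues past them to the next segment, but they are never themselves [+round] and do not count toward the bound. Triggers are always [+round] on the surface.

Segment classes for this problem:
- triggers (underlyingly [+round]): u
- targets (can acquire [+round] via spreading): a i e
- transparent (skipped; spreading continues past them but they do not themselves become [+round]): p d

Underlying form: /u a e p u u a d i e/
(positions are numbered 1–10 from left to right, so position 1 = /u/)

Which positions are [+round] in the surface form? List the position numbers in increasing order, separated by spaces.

1 2 3 5 6 7 9

From /u/ at 1 rightward: 2 /a/ → [+round]; 3 /e/ → [+round]; bound reached.
From /u/ at 1 leftward: word edge.
From /u/ at 5 rightward: 6 /u/ is itself a trigger — this domain ends here.
From /u/ at 5 leftward: 4 /p/ transparent; 3 /e/ → [+round]; 2 /a/ → [+round]; bound reached.
From /u/ at 6 rightward: 7 /a/ → [+round]; 8 /d/ transparent; 9 /i/ → [+round]; bound reached.
From /u/ at 6 leftward: 5 /u/ is itself a trigger — this domain ends here.
Target with no active source: position 10 stays [-round].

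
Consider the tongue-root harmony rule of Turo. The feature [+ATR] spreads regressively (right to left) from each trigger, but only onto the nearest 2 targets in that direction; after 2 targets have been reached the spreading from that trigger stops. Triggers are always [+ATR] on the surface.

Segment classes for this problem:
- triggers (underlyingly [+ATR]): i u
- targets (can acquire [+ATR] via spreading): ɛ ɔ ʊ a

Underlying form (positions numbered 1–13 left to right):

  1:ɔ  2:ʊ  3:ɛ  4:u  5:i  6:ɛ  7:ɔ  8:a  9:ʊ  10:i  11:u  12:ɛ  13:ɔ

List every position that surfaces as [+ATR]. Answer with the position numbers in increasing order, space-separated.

2 3 4 5 8 9 10 11

From /u/ at 4 leftward: 3 /ɛ/ → [+ATR]; 2 /ʊ/ → [+ATR]; bound reached.
From /i/ at 5 leftward: 4 /u/ is itself a trigger — this domain ends here.
From /i/ at 10 leftward: 9 /ʊ/ → [+ATR]; 8 /a/ → [+ATR]; bound reached.
From /u/ at 11 leftward: 10 /i/ is itself a trigger — this domain ends here.
Targets with no active source: positions 1 6 7 12 13 stay [-ATR].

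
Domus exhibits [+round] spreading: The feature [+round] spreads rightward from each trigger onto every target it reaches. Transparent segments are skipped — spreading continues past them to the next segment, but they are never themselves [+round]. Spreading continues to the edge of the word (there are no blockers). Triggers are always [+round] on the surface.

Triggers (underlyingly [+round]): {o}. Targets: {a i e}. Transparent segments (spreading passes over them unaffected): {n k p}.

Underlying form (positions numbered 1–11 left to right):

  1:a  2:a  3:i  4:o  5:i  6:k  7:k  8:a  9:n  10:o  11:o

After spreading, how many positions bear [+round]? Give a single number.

5

From /o/ at 4 rightward: 5 /i/ → [+round]; 6 /k/ transparent; 7 /k/ transparent; 8 /a/ → [+round]; 9 /n/ transparent; 10 /o/ is itself a trigger — this domain ends here.
From /o/ at 10 rightward: 11 /o/ is itself a trigger — this domain ends here.
From /o/ at 11 rightward: word edge.
Targets with no active source: positions 1 2 3 stay [-round].
[+round] positions on the surface: 4 5 8 10 11.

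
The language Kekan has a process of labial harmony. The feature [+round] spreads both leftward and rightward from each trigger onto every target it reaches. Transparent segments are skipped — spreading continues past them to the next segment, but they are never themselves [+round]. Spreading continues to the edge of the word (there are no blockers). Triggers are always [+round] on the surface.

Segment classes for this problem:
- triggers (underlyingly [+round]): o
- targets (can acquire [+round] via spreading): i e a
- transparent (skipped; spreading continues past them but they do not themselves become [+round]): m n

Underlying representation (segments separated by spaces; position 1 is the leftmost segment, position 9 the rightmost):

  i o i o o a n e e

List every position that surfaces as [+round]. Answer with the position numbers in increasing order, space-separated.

From /o/ at 2 rightward: 3 /i/ → [+round]; 4 /o/ is itself a trigger — this domain ends here.
From /o/ at 2 leftward: 1 /i/ → [+round]; word edge.
From /o/ at 4 rightward: 5 /o/ is itself a trigger — this domain ends here.
From /o/ at 4 leftward: 3 /i/ → [+round]; 2 /o/ is itself a trigger — this domain ends here.
From /o/ at 5 rightward: 6 /a/ → [+round]; 7 /n/ transparent; 8 /e/ → [+round]; 9 /e/ → [+round]; word edge.
From /o/ at 5 leftward: 4 /o/ is itself a trigger — this domain ends here.

1 2 3 4 5 6 8 9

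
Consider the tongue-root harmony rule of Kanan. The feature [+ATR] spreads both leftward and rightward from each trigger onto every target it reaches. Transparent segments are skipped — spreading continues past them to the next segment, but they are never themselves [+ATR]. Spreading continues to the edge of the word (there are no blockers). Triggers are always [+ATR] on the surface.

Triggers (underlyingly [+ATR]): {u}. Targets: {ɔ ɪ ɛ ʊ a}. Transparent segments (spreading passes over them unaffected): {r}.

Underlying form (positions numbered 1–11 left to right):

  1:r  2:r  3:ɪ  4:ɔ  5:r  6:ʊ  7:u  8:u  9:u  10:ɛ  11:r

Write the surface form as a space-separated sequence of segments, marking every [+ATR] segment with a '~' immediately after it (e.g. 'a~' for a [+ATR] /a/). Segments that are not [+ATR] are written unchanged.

From /u/ at 7 rightward: 8 /u/ is itself a trigger — this domain ends here.
From /u/ at 7 leftward: 6 /ʊ/ → [+ATR]; 5 /r/ transparent; 4 /ɔ/ → [+ATR]; 3 /ɪ/ → [+ATR]; 2 /r/ transparent; 1 /r/ transparent; word edge.
From /u/ at 8 rightward: 9 /u/ is itself a trigger — this domain ends here.
From /u/ at 8 leftward: 7 /u/ is itself a trigger — this domain ends here.
From /u/ at 9 rightward: 10 /ɛ/ → [+ATR]; 11 /r/ transparent; word edge.
From /u/ at 9 leftward: 8 /u/ is itself a trigger — this domain ends here.
[+ATR] positions on the surface: 3 4 6 7 8 9 10.

r r ɪ~ ɔ~ r ʊ~ u~ u~ u~ ɛ~ r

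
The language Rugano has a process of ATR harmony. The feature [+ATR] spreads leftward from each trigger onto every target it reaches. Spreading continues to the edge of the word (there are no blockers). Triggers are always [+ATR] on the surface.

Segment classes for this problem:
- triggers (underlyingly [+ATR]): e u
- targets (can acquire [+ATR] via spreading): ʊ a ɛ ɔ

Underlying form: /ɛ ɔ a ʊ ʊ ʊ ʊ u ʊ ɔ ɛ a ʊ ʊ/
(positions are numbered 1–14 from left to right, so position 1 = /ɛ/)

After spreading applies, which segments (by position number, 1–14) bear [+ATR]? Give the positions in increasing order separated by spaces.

1 2 3 4 5 6 7 8

From /u/ at 8 leftward: 7 /ʊ/ → [+ATR]; 6 /ʊ/ → [+ATR]; 5 /ʊ/ → [+ATR]; 4 /ʊ/ → [+ATR]; 3 /a/ → [+ATR]; 2 /ɔ/ → [+ATR]; 1 /ɛ/ → [+ATR]; word edge.
Targets with no active source: positions 9 10 11 12 13 14 stay [-ATR].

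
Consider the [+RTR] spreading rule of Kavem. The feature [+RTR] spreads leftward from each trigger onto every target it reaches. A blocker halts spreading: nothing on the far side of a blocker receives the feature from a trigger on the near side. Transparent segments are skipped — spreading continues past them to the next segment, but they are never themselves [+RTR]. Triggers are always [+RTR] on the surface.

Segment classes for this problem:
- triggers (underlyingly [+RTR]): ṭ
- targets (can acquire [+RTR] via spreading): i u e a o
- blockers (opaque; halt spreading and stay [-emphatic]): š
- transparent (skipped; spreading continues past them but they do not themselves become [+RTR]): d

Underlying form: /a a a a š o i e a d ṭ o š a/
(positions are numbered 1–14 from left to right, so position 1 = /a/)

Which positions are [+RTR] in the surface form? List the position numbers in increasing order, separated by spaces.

6 7 8 9 11

From /ṭ/ at 11 leftward: 10 /d/ transparent; 9 /a/ → [+RTR]; 8 /e/ → [+RTR]; 7 /i/ → [+RTR]; 6 /o/ → [+RTR]; 5 /š/ blocks.
Targets with no active source: positions 1 2 3 4 12 14 stay [-emphatic].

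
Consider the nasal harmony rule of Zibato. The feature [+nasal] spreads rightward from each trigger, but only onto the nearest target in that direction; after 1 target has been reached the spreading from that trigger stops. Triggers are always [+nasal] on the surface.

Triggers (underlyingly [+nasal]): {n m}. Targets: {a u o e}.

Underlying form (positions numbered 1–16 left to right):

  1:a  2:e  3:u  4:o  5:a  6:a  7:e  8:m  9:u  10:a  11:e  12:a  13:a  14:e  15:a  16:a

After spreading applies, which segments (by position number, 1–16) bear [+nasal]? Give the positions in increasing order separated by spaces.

8 9

From /m/ at 8 rightward: 9 /u/ → [+nasal]; bound reached.
Targets with no active source: positions 1 2 3 4 5 6 7 10 11 12 13 14 15 16 stay [-nasal].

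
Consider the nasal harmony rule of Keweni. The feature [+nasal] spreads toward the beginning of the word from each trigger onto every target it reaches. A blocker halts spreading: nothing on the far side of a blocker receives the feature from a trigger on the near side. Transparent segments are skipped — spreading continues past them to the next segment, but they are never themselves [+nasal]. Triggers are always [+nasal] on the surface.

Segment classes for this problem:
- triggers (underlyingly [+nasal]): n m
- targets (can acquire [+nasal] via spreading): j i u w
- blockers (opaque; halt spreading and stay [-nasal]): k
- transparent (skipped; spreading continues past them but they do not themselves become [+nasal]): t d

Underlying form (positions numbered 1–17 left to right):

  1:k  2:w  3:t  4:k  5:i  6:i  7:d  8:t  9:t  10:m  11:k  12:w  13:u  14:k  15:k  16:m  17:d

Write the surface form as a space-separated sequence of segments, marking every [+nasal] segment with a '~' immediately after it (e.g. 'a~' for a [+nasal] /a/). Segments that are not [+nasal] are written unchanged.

From /m/ at 10 leftward: 9 /t/ transparent; 8 /t/ transparent; 7 /d/ transparent; 6 /i/ → [+nasal]; 5 /i/ → [+nasal]; 4 /k/ blocks.
From /m/ at 16 leftward: 15 /k/ blocks.
Targets with no active source: positions 2 12 13 stay [-nasal].
[+nasal] positions on the surface: 5 6 10 16.

k w t k i~ i~ d t t m~ k w u k k m~ d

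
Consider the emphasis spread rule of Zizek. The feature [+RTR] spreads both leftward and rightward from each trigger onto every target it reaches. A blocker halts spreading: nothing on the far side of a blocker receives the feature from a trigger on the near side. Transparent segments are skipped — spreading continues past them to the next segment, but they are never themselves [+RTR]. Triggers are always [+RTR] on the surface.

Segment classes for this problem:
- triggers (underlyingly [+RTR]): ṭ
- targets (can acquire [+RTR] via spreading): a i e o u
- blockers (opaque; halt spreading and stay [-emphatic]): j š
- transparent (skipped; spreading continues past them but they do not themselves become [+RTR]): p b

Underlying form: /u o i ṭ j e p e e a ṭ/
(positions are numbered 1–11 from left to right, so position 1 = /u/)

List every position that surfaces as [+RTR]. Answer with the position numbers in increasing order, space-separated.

From /ṭ/ at 4 rightward: 5 /j/ blocks.
From /ṭ/ at 4 leftward: 3 /i/ → [+RTR]; 2 /o/ → [+RTR]; 1 /u/ → [+RTR]; word edge.
From /ṭ/ at 11 rightward: word edge.
From /ṭ/ at 11 leftward: 10 /a/ → [+RTR]; 9 /e/ → [+RTR]; 8 /e/ → [+RTR]; 7 /p/ transparent; 6 /e/ → [+RTR]; 5 /j/ blocks.

1 2 3 4 6 8 9 10 11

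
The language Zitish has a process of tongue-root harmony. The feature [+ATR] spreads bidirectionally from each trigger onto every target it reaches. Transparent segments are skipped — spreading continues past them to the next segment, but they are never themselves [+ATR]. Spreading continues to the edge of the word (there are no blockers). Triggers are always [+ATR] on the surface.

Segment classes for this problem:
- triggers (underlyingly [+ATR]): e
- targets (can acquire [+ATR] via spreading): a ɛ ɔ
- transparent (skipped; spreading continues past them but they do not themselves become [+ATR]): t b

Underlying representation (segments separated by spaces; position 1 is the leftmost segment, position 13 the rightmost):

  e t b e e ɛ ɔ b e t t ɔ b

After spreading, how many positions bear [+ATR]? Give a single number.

7

From /e/ at 1 rightward: 2 /t/ transparent; 3 /b/ transparent; 4 /e/ is itself a trigger — this domain ends here.
From /e/ at 1 leftward: word edge.
From /e/ at 4 rightward: 5 /e/ is itself a trigger — this domain ends here.
From /e/ at 4 leftward: 3 /b/ transparent; 2 /t/ transparent; 1 /e/ is itself a trigger — this domain ends here.
From /e/ at 5 rightward: 6 /ɛ/ → [+ATR]; 7 /ɔ/ → [+ATR]; 8 /b/ transparent; 9 /e/ is itself a trigger — this domain ends here.
From /e/ at 5 leftward: 4 /e/ is itself a trigger — this domain ends here.
From /e/ at 9 rightward: 10 /t/ transparent; 11 /t/ transparent; 12 /ɔ/ → [+ATR]; 13 /b/ transparent; word edge.
From /e/ at 9 leftward: 8 /b/ transparent; 7 /ɔ/ → [+ATR]; 6 /ɛ/ → [+ATR]; 5 /e/ is itself a trigger — this domain ends here.
[+ATR] positions on the surface: 1 4 5 6 7 9 12.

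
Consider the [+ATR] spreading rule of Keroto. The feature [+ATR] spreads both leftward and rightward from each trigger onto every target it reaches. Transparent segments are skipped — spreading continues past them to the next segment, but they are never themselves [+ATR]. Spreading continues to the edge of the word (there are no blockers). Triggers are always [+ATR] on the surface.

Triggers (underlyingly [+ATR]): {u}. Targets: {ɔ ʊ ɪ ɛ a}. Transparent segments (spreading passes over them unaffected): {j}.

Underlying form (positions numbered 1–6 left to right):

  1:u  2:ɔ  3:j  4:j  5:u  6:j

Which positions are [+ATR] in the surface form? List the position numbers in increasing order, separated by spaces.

1 2 5

From /u/ at 1 rightward: 2 /ɔ/ → [+ATR]; 3 /j/ transparent; 4 /j/ transparent; 5 /u/ is itself a trigger — this domain ends here.
From /u/ at 1 leftward: word edge.
From /u/ at 5 rightward: 6 /j/ transparent; word edge.
From /u/ at 5 leftward: 4 /j/ transparent; 3 /j/ transparent; 2 /ɔ/ → [+ATR]; 1 /u/ is itself a trigger — this domain ends here.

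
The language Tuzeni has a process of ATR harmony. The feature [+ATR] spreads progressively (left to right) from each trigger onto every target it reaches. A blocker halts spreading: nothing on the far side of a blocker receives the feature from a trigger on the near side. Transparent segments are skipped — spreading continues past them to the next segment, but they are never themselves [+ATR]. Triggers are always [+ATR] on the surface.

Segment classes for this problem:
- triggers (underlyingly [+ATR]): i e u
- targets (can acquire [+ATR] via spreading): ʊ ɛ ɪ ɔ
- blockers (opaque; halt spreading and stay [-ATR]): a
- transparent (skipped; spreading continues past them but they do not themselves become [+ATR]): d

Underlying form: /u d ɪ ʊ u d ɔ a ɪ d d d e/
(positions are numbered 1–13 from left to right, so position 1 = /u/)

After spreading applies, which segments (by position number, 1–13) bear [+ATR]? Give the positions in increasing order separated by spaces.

From /u/ at 1 rightward: 2 /d/ transparent; 3 /ɪ/ → [+ATR]; 4 /ʊ/ → [+ATR]; 5 /u/ is itself a trigger — this domain ends here.
From /u/ at 5 rightward: 6 /d/ transparent; 7 /ɔ/ → [+ATR]; 8 /a/ blocks.
From /e/ at 13 rightward: word edge.
Target with no active source: position 9 stays [-ATR].

1 3 4 5 7 13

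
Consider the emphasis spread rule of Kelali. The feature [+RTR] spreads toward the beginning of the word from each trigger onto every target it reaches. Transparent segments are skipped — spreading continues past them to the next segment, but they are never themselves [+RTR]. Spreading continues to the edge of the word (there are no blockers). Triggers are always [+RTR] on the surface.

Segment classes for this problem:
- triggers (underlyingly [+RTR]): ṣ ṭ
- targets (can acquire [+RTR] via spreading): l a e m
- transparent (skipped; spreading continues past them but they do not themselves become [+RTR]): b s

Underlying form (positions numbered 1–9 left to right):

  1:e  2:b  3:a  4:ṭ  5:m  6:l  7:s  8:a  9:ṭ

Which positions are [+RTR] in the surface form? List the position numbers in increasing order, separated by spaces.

From /ṭ/ at 4 leftward: 3 /a/ → [+RTR]; 2 /b/ transparent; 1 /e/ → [+RTR]; word edge.
From /ṭ/ at 9 leftward: 8 /a/ → [+RTR]; 7 /s/ transparent; 6 /l/ → [+RTR]; 5 /m/ → [+RTR]; 4 /ṭ/ is itself a trigger — this domain ends here.

1 3 4 5 6 8 9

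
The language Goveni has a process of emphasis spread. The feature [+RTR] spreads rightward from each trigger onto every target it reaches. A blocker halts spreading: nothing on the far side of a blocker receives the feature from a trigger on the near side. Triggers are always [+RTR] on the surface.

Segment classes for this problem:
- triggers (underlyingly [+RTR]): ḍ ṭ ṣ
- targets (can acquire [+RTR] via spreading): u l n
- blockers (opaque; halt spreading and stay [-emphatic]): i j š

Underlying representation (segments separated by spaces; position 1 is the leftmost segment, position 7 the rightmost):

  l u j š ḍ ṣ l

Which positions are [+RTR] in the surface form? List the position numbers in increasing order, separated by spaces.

5 6 7

From /ḍ/ at 5 rightward: 6 /ṣ/ is itself a trigger — this domain ends here.
From /ṣ/ at 6 rightward: 7 /l/ → [+RTR]; word edge.
Targets with no active source: positions 1 2 stay [-emphatic].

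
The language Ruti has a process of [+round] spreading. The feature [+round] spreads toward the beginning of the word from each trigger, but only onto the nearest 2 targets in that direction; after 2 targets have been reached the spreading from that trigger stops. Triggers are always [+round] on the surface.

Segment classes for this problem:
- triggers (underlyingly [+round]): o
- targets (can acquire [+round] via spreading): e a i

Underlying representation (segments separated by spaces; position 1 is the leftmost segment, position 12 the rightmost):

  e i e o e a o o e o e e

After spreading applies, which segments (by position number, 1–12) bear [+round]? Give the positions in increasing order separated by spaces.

2 3 4 5 6 7 8 9 10

From /o/ at 4 leftward: 3 /e/ → [+round]; 2 /i/ → [+round]; bound reached.
From /o/ at 7 leftward: 6 /a/ → [+round]; 5 /e/ → [+round]; bound reached.
From /o/ at 8 leftward: 7 /o/ is itself a trigger — this domain ends here.
From /o/ at 10 leftward: 9 /e/ → [+round]; 8 /o/ is itself a trigger — this domain ends here.
Targets with no active source: positions 1 11 12 stay [-round].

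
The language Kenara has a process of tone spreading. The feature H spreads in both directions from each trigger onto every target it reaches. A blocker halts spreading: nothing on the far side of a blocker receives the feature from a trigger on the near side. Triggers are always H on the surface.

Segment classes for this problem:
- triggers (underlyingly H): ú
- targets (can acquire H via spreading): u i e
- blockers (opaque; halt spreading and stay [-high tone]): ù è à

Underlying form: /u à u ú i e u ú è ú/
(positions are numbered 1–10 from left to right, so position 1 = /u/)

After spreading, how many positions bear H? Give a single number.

From /ú/ at 4 rightward: 5 /i/ → H; 6 /e/ → H; 7 /u/ → H; 8 /ú/ is itself a trigger — this domain ends here.
From /ú/ at 4 leftward: 3 /u/ → H; 2 /à/ blocks.
From /ú/ at 8 rightward: 9 /è/ blocks.
From /ú/ at 8 leftward: 7 /u/ → H; 6 /e/ → H; 5 /i/ → H; 4 /ú/ is itself a trigger — this domain ends here.
From /ú/ at 10 rightward: word edge.
From /ú/ at 10 leftward: 9 /è/ blocks.
Target with no active source: position 1 stays [-high tone].
H positions on the surface: 3 4 5 6 7 8 10.

7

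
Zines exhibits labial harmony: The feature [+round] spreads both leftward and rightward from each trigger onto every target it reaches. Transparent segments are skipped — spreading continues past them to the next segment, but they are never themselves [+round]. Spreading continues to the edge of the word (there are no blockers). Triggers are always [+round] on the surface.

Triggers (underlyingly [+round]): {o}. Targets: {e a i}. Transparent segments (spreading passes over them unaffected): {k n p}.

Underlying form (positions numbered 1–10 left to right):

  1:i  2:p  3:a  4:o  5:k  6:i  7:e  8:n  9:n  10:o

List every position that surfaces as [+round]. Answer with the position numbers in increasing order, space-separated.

1 3 4 6 7 10

From /o/ at 4 rightward: 5 /k/ transparent; 6 /i/ → [+round]; 7 /e/ → [+round]; 8 /n/ transparent; 9 /n/ transparent; 10 /o/ is itself a trigger — this domain ends here.
From /o/ at 4 leftward: 3 /a/ → [+round]; 2 /p/ transparent; 1 /i/ → [+round]; word edge.
From /o/ at 10 rightward: word edge.
From /o/ at 10 leftward: 9 /n/ transparent; 8 /n/ transparent; 7 /e/ → [+round]; 6 /i/ → [+round]; 5 /k/ transparent; 4 /o/ is itself a trigger — this domain ends here.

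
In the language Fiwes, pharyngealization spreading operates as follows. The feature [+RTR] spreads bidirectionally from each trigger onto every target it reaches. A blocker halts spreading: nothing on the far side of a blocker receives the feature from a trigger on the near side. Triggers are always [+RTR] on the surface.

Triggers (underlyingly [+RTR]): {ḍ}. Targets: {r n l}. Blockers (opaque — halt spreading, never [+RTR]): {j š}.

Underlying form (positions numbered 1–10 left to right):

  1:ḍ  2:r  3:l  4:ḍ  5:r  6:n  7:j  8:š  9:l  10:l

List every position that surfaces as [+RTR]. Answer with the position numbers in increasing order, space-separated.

From /ḍ/ at 1 rightward: 2 /r/ → [+RTR]; 3 /l/ → [+RTR]; 4 /ḍ/ is itself a trigger — this domain ends here.
From /ḍ/ at 1 leftward: word edge.
From /ḍ/ at 4 rightward: 5 /r/ → [+RTR]; 6 /n/ → [+RTR]; 7 /j/ blocks.
From /ḍ/ at 4 leftward: 3 /l/ → [+RTR]; 2 /r/ → [+RTR]; 1 /ḍ/ is itself a trigger — this domain ends here.
Targets with no active source: positions 9 10 stay [-emphatic].

1 2 3 4 5 6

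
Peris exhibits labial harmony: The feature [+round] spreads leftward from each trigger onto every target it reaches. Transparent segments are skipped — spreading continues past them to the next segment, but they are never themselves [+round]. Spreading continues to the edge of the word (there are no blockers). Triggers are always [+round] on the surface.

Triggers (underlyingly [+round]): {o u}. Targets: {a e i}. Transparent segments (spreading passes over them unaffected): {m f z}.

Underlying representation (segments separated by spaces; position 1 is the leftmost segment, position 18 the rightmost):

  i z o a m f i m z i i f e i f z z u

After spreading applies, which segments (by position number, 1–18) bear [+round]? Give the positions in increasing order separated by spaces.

1 3 4 7 10 11 13 14 18

From /o/ at 3 leftward: 2 /z/ transparent; 1 /i/ → [+round]; word edge.
From /u/ at 18 leftward: 17 /z/ transparent; 16 /z/ transparent; 15 /f/ transparent; 14 /i/ → [+round]; 13 /e/ → [+round]; 12 /f/ transparent; 11 /i/ → [+round]; 10 /i/ → [+round]; 9 /z/ transparent; 8 /m/ transparent; 7 /i/ → [+round]; 6 /f/ transparent; 5 /m/ transparent; 4 /a/ → [+round]; 3 /o/ is itself a trigger — this domain ends here.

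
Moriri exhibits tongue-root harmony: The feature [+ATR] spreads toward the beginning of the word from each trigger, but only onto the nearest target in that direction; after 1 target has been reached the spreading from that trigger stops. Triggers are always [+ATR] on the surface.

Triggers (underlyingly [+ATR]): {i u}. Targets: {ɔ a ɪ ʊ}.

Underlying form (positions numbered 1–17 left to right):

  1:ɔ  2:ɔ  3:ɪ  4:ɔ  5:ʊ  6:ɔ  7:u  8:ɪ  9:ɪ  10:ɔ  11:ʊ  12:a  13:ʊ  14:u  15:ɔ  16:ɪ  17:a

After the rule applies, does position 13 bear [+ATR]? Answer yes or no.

From /u/ at 7 leftward: 6 /ɔ/ → [+ATR]; bound reached.
From /u/ at 14 leftward: 13 /ʊ/ → [+ATR]; bound reached.
Targets with no active source: positions 1 2 3 4 5 8 9 10 11 12 15 16 17 stay [-ATR].
[+ATR] positions on the surface: 6 7 13 14.

yes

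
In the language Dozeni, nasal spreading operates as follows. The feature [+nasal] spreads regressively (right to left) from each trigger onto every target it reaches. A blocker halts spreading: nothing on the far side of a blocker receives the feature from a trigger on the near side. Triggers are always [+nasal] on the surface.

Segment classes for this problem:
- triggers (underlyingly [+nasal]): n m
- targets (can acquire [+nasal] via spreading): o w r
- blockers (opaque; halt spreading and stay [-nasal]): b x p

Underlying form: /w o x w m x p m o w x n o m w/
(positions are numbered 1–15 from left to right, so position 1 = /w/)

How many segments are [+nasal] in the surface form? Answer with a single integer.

6

From /m/ at 5 leftward: 4 /w/ → [+nasal]; 3 /x/ blocks.
From /m/ at 8 leftward: 7 /p/ blocks.
From /n/ at 12 leftward: 11 /x/ blocks.
From /m/ at 14 leftward: 13 /o/ → [+nasal]; 12 /n/ is itself a trigger — this domain ends here.
Targets with no active source: positions 1 2 9 10 15 stay [-nasal].
[+nasal] positions on the surface: 4 5 8 12 13 14.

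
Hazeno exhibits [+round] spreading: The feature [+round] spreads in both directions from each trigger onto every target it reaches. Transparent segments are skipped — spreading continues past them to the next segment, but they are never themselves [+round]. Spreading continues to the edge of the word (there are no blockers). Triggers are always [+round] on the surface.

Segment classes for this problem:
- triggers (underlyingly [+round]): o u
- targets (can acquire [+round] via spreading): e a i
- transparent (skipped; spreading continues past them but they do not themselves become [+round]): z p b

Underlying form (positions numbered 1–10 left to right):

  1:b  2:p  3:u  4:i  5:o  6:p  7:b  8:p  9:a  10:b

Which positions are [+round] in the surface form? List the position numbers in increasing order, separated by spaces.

From /u/ at 3 rightward: 4 /i/ → [+round]; 5 /o/ is itself a trigger — this domain ends here.
From /u/ at 3 leftward: 2 /p/ transparent; 1 /b/ transparent; word edge.
From /o/ at 5 rightward: 6 /p/ transparent; 7 /b/ transparent; 8 /p/ transparent; 9 /a/ → [+round]; 10 /b/ transparent; word edge.
From /o/ at 5 leftward: 4 /i/ → [+round]; 3 /u/ is itself a trigger — this domain ends here.

3 4 5 9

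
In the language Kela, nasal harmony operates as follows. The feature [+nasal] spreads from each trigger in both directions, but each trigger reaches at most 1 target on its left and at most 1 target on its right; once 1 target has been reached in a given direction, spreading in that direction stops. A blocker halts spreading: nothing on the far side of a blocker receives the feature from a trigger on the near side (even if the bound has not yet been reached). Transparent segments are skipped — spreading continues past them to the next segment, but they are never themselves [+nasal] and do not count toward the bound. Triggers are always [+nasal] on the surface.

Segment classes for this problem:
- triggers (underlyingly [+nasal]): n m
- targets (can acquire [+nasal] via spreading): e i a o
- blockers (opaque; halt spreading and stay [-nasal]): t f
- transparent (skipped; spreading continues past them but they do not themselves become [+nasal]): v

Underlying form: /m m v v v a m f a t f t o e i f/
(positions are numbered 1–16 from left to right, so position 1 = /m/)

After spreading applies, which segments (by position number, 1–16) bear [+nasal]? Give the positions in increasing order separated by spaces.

1 2 6 7

From /m/ at 1 rightward: 2 /m/ is itself a trigger — this domain ends here.
From /m/ at 1 leftward: word edge.
From /m/ at 2 rightward: 3 /v/ transparent; 4 /v/ transparent; 5 /v/ transparent; 6 /a/ → [+nasal]; bound reached.
From /m/ at 2 leftward: 1 /m/ is itself a trigger — this domain ends here.
From /m/ at 7 rightward: 8 /f/ blocks.
From /m/ at 7 leftward: 6 /a/ → [+nasal]; bound reached.
Targets with no active source: positions 9 13 14 15 stay [-nasal].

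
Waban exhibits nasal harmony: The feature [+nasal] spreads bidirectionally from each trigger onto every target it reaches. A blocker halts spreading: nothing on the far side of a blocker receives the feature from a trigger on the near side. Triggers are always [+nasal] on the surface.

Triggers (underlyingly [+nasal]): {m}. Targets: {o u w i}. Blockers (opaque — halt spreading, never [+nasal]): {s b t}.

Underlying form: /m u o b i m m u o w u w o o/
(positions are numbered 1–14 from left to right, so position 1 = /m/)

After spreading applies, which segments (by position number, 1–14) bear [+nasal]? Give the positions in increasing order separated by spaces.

1 2 3 5 6 7 8 9 10 11 12 13 14

From /m/ at 1 rightward: 2 /u/ → [+nasal]; 3 /o/ → [+nasal]; 4 /b/ blocks.
From /m/ at 1 leftward: word edge.
From /m/ at 6 rightward: 7 /m/ is itself a trigger — this domain ends here.
From /m/ at 6 leftward: 5 /i/ → [+nasal]; 4 /b/ blocks.
From /m/ at 7 rightward: 8 /u/ → [+nasal]; 9 /o/ → [+nasal]; 10 /w/ → [+nasal]; 11 /u/ → [+nasal]; 12 /w/ → [+nasal]; 13 /o/ → [+nasal]; 14 /o/ → [+nasal]; word edge.
From /m/ at 7 leftward: 6 /m/ is itself a trigger — this domain ends here.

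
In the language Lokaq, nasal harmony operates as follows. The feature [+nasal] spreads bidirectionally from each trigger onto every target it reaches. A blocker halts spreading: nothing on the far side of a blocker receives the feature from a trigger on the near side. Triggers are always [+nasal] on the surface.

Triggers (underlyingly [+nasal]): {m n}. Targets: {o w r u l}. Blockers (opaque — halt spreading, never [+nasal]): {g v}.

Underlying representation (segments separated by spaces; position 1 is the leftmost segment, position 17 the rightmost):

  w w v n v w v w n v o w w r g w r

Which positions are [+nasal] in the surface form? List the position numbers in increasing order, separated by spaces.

From /n/ at 4 rightward: 5 /v/ blocks.
From /n/ at 4 leftward: 3 /v/ blocks.
From /n/ at 9 rightward: 10 /v/ blocks.
From /n/ at 9 leftward: 8 /w/ → [+nasal]; 7 /v/ blocks.
Targets with no active source: positions 1 2 6 11 12 13 14 16 17 stay [-nasal].

4 8 9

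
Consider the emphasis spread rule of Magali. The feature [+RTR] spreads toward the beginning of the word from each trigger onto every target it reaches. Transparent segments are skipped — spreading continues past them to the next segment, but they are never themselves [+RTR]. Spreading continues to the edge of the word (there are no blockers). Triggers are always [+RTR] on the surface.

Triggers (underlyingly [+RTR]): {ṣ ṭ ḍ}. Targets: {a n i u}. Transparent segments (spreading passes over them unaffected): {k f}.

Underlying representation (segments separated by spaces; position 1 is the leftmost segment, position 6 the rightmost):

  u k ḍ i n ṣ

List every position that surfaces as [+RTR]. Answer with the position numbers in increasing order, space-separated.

1 3 4 5 6

From /ḍ/ at 3 leftward: 2 /k/ transparent; 1 /u/ → [+RTR]; word edge.
From /ṣ/ at 6 leftward: 5 /n/ → [+RTR]; 4 /i/ → [+RTR]; 3 /ḍ/ is itself a trigger — this domain ends here.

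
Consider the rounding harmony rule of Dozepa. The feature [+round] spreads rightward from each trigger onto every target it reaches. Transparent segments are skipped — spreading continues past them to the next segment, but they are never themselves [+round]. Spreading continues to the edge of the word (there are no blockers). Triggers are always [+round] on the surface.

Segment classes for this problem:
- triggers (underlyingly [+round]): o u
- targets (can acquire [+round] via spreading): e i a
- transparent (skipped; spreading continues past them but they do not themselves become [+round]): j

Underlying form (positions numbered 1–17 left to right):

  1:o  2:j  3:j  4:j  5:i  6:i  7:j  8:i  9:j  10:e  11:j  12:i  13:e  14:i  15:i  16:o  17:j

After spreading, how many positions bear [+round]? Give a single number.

From /o/ at 1 rightward: 2 /j/ transparent; 3 /j/ transparent; 4 /j/ transparent; 5 /i/ → [+round]; 6 /i/ → [+round]; 7 /j/ transparent; 8 /i/ → [+round]; 9 /j/ transparent; 10 /e/ → [+round]; 11 /j/ transparent; 12 /i/ → [+round]; 13 /e/ → [+round]; 14 /i/ → [+round]; 15 /i/ → [+round]; 16 /o/ is itself a trigger — this domain ends here.
From /o/ at 16 rightward: 17 /j/ transparent; word edge.
[+round] positions on the surface: 1 5 6 8 10 12 13 14 15 16.

10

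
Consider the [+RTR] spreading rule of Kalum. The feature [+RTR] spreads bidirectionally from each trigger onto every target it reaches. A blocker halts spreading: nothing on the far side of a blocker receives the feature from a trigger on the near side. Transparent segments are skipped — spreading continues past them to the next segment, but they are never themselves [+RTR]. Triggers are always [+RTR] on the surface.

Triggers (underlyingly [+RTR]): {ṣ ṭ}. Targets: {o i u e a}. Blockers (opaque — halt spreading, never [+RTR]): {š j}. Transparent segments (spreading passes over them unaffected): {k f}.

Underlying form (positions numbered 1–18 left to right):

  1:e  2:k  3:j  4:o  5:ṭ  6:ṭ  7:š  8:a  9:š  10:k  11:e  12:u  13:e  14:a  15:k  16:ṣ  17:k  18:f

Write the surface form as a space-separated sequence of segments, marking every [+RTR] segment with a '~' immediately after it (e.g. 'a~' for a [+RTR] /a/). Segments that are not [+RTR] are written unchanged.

e k j o~ ṭ~ ṭ~ š a š k e~ u~ e~ a~ k ṣ~ k f

From /ṭ/ at 5 rightward: 6 /ṭ/ is itself a trigger — this domain ends here.
From /ṭ/ at 5 leftward: 4 /o/ → [+RTR]; 3 /j/ blocks.
From /ṭ/ at 6 rightward: 7 /š/ blocks.
From /ṭ/ at 6 leftward: 5 /ṭ/ is itself a trigger — this domain ends here.
From /ṣ/ at 16 rightward: 17 /k/ transparent; 18 /f/ transparent; word edge.
From /ṣ/ at 16 leftward: 15 /k/ transparent; 14 /a/ → [+RTR]; 13 /e/ → [+RTR]; 12 /u/ → [+RTR]; 11 /e/ → [+RTR]; 10 /k/ transparent; 9 /š/ blocks.
Targets with no active source: positions 1 8 stay [-emphatic].
[+RTR] positions on the surface: 4 5 6 11 12 13 14 16.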